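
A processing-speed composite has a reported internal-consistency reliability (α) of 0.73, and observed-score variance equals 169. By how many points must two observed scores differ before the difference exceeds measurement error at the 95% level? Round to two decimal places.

18.72

σ = 169^(1/2) = 13.000
SEM = 13.000 × √(1 − 0.730) = 13.000 × √0.270 ≈ 13.000 × 0.520 ≈ 6.755
SE_diff = SEM × √2 ≈ 6.755 × 1.414 ≈ 9.553
Smallest detectable difference = 1.96×9.553 ≈ 18.724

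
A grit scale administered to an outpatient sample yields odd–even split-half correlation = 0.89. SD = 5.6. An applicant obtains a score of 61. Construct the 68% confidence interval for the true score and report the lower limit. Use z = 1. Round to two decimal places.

Full-length reliability (Spearman-Brown) = 2(0.89)/(1+0.89) ≈ 0.94180
SEM = 5.60000×√(1 − 0.94180) ≈ 1.35099
1 × SEM ≈ 1.35099
Lower limit = 61 − 1.35099 ≈ 59.64901

59.65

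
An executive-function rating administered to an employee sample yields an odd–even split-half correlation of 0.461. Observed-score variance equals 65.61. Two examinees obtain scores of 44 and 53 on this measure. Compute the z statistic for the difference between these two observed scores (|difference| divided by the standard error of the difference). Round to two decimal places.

1.29

σ = 65.61^(1/2) = 8.10000
r_full = 2·0.461 / (1 + 0.461) ≈ 0.63107
SEM = 8.10000 * √(1 − 0.63107) = 8.10000 * √0.36893 ≈ 8.10000 * 0.60739 ≈ 4.91988
SE_diff = SEM * √2 ≈ 4.91988 * 1.41421 ≈ 6.95776
z = |44 − 53| / 6.95776 = 9 / 6.95776 ≈ 1.29352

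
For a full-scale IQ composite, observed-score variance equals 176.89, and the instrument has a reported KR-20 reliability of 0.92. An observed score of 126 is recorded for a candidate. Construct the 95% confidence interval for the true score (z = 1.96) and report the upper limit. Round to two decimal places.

σ = 176.89^(1/2) = 13.30000
The standard error of measurement is 13.30000·√(1 − 0.92000) ≈ 13.30000·0.28284 ≈ 3.76181.
Half-width = 1.96·3.76181 ≈ 7.37314
Upper limit = 126 + 7.37314 ≈ 133.37314

133.37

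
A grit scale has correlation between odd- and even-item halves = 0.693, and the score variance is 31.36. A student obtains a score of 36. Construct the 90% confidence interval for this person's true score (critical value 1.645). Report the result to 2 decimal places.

SD = √31.36 = 5.6000
Full-length reliability (Spearman-Brown) = 2(0.693)/(1+0.693) ≈ 0.8187
The standard error of measurement is 5.6000×√(1 − 0.8187) ≈ 5.6000×0.4258 ≈ 2.3847.
Margin = 1.645 × 2.3847 ≈ 3.9228
90% CI: 36 ± 3.9228 = [32.0772, 39.9228]

[32.08, 39.92]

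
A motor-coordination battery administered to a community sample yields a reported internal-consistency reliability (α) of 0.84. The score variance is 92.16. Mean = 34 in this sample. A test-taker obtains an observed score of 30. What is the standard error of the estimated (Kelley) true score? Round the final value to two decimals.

3.52

σ = 92.16^(1/2) = 9.6000
SE_est = SD · √(r(1 − r)) = 9.6000 · √0.1344 ≃ 9.6000 · 0.3666 ≃ 3.5194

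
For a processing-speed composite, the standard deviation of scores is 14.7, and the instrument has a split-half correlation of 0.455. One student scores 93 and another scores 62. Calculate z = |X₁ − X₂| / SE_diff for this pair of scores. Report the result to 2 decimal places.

2.44

r_full = 2·0.455 / (1 + 0.455) ≈ 0.625
SEM = 14.700 * √(1 − 0.625) = 14.700 * √0.375 ≈ 14.700 * 0.612 ≈ 8.997
Standard error of the difference = 8.997·√2 ≈ 12.723
z = |93 − 62| / 12.723 = 31 / 12.723 ≈ 2.436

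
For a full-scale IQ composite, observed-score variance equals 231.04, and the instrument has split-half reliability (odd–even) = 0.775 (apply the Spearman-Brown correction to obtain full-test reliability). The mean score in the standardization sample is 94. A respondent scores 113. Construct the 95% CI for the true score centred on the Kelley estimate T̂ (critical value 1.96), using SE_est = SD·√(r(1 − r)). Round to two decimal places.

σ = 231.04^(1/2) = 15.20000
Spearman-Brown: r = 2(0.775) / (1 + 0.775) = 1.55000 / 1.77500 ≈ 0.87324
Estimated true score = 0.87324*113 + (1 − 0.87324)*94 ≈ 110.59155
SE_est = SD * √(r(1 − r)) = 15.20000 * √0.11069 ≈ 15.20000 * 0.33270 ≈ 5.05711
CI = 110.59155 ± 1.96 * 5.05711 → [100.67962, 120.50348]

[100.68, 120.50]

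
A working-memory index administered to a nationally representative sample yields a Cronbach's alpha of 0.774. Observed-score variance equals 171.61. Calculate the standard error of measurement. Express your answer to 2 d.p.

SD = √171.61 ≈ 13.10000
The standard error of measurement is 13.10000*√(1 − 0.77400) ≈ 13.10000*0.47539 ≈ 6.22767.

6.23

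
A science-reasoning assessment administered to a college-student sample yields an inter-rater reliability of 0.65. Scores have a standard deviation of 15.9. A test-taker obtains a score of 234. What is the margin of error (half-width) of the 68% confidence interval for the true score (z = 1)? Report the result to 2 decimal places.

9.41

SEM = 15.9000*√(1 − 0.6500) ≃ 9.4066
Margin = 1 * 9.4066 ≃ 9.4066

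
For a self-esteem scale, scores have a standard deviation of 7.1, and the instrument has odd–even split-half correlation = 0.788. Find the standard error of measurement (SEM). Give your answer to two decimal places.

Full-length reliability (Spearman-Brown) = 2(0.788)/(1+0.788) ≈ 0.8814
SEM = 7.1000 * √(1 − 0.8814) = 7.1000 * √0.1186 ≈ 7.1000 * 0.3443 ≈ 2.4448

2.44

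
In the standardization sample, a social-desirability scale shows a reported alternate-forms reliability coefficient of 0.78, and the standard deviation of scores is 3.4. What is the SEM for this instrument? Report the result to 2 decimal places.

SEM = 3.4000 * √(1 − 0.7800) = 3.4000 * √0.2200 ≈ 3.4000 * 0.4690 ≈ 1.5947

1.59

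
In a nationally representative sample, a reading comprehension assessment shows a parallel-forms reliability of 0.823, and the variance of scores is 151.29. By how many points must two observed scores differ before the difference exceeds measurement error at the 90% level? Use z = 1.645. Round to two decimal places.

12.04

σ = 151.29^(1/2) = 12.3000
SEM = 12.3000·√(1 − 0.8230) ≈ 5.1748
SE_diff = √2 · SEM ≈ 7.3182
Minimum reliable difference = 1.645 · SE_diff ≈ 1.645 · 7.3182 ≈ 12.0385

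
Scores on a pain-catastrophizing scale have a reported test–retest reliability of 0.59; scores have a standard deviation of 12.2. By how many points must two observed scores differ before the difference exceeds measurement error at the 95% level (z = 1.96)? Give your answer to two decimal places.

SEM = 12.200 · √(1 − 0.590) = 12.200 · √0.410 ≃ 12.200 · 0.640 ≃ 7.812
Standard error of the difference = 7.812·√2 ≃ 11.048
Minimum reliable difference = 1.96 · SE_diff ≃ 1.96 · 11.048 ≃ 21.653

21.65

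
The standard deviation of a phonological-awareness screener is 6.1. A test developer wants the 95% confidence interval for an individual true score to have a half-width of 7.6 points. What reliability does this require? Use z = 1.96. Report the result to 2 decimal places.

SEM needed = half-width / z = 7.6/1.96 ≈ 3.878
r = 1 − (3.878/6.1)² ≈ 1 − 0.404 ≈ 0.596

0.60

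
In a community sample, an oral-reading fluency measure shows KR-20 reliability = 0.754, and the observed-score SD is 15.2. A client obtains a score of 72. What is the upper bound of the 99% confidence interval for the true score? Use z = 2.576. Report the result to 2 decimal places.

SEM = 15.200 * √(1 − 0.754) = 15.200 * √0.246 ≈ 15.200 * 0.496 ≈ 7.539
2.576 * SEM ≈ 19.420
Upper bound: 72 + 19.420 = 91.420

91.42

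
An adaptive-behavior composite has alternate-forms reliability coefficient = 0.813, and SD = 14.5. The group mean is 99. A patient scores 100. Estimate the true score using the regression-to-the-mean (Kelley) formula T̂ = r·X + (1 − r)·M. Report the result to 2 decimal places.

99.81

T̂ = r·X + (1 − r)·M = 0.8130×100 + 0.1870×99 = 81.3000 + 18.5130 ≈ 99.8130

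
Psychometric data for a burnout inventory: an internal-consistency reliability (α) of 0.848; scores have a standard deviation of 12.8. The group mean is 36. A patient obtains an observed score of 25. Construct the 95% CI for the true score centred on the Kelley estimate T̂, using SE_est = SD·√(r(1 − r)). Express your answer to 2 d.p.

[17.66, 35.68]

Estimated true score = 0.8480*25 + (1 − 0.8480)*36 ≈ 26.6720
SE_est = 12.8000*√(0.8480*0.1520) ≈ 4.5955
CI = 26.6720 ± 1.96 * 4.5955 → [17.6649, 35.6791]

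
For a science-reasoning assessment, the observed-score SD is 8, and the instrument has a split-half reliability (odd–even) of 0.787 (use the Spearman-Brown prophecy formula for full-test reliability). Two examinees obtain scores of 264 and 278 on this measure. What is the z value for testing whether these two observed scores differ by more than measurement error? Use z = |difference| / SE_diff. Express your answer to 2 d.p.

Spearman-Brown: r = 2(0.787) / (1 + 0.787) = 1.574 / 1.787 ≈ 0.881
The standard error of measurement is 8.000·√(1 − 0.881) ≈ 8.000·0.345 ≈ 2.762.
SE_diff = √2 · SEM ≈ 3.906
z = 14 / 3.906 ≈ 3.584

3.58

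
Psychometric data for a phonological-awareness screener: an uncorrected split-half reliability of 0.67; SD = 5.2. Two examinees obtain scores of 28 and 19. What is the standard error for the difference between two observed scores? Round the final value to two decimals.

r_full = 2·0.67 / (1 + 0.67) ≈ 0.8024
SEM = 5.2000 * √(1 − 0.8024) = 5.2000 * √0.1976 ≈ 5.2000 * 0.4445 ≈ 2.3115
SE_diff = √2 * SEM ≈ 3.2690

3.27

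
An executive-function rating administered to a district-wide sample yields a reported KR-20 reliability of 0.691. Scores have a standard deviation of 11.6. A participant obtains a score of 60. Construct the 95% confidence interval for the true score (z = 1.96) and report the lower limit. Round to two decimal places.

47.36

The standard error of measurement is 11.6000×√(1 − 0.6910) ≈ 11.6000×0.5559 ≈ 6.4482.
Half-width = 1.96×6.4482 ≈ 12.6384
Lower limit = 60 − 12.6384 ≈ 47.3616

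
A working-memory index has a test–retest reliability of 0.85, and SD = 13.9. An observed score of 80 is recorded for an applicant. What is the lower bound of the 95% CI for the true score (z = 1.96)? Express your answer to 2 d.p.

SEM = 13.9000 * √(1 − 0.8500) = 13.9000 * √0.1500 ≈ 13.9000 * 0.3873 ≈ 5.3834
1.96 * SEM ≈ 10.5516
Lower limit = 80 − 10.5516 ≈ 69.4484

69.45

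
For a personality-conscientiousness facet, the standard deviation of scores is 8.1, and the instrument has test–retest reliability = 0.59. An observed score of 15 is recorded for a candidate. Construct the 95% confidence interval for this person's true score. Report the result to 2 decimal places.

[4.83, 25.17]

SEM = 8.1000 * √(1 − 0.5900) = 8.1000 * √0.4100 ≃ 8.1000 * 0.6403 ≃ 5.1865
1.96 * SEM ≃ 10.1656
Interval: (4.8344, 25.1656)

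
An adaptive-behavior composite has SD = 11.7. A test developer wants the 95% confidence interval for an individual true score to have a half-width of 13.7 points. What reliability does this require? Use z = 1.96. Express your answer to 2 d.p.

SEM needed = half-width / z = 13.7/1.96 ≈ 6.990
r = 1 − (SEM / SD)² = 1 − (6.990 / 11.7)² ≈ 1 − 0.357 ≈ 0.643

0.64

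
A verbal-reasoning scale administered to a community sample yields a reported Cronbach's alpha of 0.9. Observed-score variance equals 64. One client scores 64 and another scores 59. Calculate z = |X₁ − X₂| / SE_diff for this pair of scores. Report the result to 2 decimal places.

1.40

SD = √64 = 8.00000
SEM = 8.00000×√(1 − 0.90000) ≈ 2.52982
Standard error of the difference = 2.52982·√2 ≈ 3.57771
z = |64 − 59| / 3.57771 = 5 / 3.57771 ≈ 1.39754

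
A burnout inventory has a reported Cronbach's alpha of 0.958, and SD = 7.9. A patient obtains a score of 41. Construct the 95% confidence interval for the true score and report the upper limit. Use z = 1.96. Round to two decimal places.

44.17

SEM = 7.900*√(1 − 0.958) ≈ 1.619
1.96 * SEM ≈ 3.173
Upper limit = 41 + 3.173 ≈ 44.173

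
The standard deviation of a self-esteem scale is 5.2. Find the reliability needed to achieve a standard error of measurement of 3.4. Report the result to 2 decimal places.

r = 1 − (SEM / SD)² = 1 − (3.400 / 5.2)² ≈ 1 − 0.428 ≈ 0.572

0.57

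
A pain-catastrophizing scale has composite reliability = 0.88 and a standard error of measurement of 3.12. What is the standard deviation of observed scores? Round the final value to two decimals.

9.01

SD = SEM / √(1 − r) = 3.12 / √0.120 ≃ 3.12 / 0.346 ≃ 9.007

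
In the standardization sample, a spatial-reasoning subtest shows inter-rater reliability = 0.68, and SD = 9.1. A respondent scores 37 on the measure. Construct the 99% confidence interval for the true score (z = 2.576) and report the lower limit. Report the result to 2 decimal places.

SEM = 9.1000 × √(1 − 0.6800) = 9.1000 × √0.3200 ≈ 9.1000 × 0.5657 ≈ 5.1477
Margin = 2.576 × 5.1477 ≈ 13.2606
Lower limit = 37 − 13.2606 ≈ 23.7394

23.74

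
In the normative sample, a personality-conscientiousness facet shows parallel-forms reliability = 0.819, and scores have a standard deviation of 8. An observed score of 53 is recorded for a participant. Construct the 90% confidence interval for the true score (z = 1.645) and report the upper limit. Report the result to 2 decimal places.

58.60

SEM = 8.000 * √(1 − 0.819) = 8.000 * √0.181 ≈ 8.000 * 0.425 ≈ 3.404
Half-width = 1.645*3.404 ≈ 5.599
Upper limit = 53 + 5.599 ≈ 58.599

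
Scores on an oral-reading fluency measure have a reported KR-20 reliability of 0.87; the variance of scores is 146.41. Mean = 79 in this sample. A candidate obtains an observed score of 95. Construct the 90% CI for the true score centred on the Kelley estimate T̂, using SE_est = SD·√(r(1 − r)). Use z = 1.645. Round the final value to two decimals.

[86.23, 99.61]

SD = √146.41 ≃ 12.1000
T̂ = r·X + (1 − r)·M = 0.8700×95 + 0.1300×79 = 82.6500 + 10.2700 ≃ 92.9200
SE_est = SD × √(r(1 − r)) = 12.1000 × √0.1131 ≃ 12.1000 × 0.3363 ≃ 4.0693
90% CI: 92.9200 ± 6.6940 ≃ (86.2260, 99.6140)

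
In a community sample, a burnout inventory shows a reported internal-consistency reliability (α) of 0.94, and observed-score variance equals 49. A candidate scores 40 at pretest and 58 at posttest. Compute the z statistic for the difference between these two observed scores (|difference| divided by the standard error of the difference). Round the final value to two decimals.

SD = √49 = 7.000
SEM = 7.000×√(1 − 0.940) ≈ 1.715
Standard error of the difference = 1.715·√2 ≈ 2.425
z = |40 − 58| / 2.425 = 18 / 2.425 ≈ 7.423

7.42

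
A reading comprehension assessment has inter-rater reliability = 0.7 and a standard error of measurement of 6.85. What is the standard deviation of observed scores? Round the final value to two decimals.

12.51

SD = 6.85 / √(1 − 0.7) ≃ 12.506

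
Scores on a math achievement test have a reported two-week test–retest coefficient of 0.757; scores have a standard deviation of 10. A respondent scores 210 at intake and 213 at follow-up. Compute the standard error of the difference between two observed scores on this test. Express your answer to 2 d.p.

6.97

The standard error of measurement is 10.000*√(1 − 0.757) ≈ 10.000*0.493 ≈ 4.930.
SE_diff = SEM * √2 ≈ 4.930 * 1.414 ≈ 6.971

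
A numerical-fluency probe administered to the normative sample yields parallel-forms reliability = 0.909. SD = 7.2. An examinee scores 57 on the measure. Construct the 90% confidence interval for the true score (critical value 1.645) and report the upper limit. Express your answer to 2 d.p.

The standard error of measurement is 7.2000·√(1 − 0.9090) ≈ 7.2000·0.3017 ≈ 2.1720.
1.645 · SEM ≈ 3.5729
Upper bound: 57 + 3.5729 = 60.5729

60.57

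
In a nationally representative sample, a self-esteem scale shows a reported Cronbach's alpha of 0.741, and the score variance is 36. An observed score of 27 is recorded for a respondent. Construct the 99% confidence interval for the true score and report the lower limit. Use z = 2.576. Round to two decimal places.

σ = 36^(1/2) = 6.000
SEM = 6.000 · √(1 − 0.741) = 6.000 · √0.259 ≃ 6.000 · 0.509 ≃ 3.054
Half-width = 2.576·3.054 ≃ 7.866
Lower limit = 27 − 7.866 ≃ 19.134

19.13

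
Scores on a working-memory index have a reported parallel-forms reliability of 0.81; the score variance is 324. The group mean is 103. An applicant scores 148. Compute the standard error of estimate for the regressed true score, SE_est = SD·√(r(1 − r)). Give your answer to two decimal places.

σ = 324^(1/2) = 18.0000
SE_est = 18.0000·√(0.8100·0.1900) ≈ 7.0614

7.06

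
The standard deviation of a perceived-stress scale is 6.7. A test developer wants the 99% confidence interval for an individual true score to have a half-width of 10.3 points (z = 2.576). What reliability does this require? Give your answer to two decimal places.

0.64

SEM needed = half-width / z = 10.3/2.576 ≈ 3.9984
r = 1 − (3.9984/6.7)² ≈ 1 − 0.3562 ≈ 0.6438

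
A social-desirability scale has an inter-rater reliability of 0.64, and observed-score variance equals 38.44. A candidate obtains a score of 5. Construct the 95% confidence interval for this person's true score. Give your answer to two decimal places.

SD = √38.44 ≈ 6.200
SEM = 6.200 × √(1 − 0.640) = 6.200 × √0.360 ≈ 6.200 × 0.600 ≈ 3.720
Half-width = 1.96×3.720 ≈ 7.291
Interval: (-2.291, 12.291)

[-2.29, 12.29]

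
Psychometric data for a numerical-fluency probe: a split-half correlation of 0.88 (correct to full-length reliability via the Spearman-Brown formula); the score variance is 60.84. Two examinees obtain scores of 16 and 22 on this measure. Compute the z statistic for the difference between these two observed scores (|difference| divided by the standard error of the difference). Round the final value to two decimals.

σ = 60.84^(1/2) = 7.8000
Full-length reliability (Spearman-Brown) = 2(0.88)/(1+0.88) ≈ 0.9362
The standard error of measurement is 7.8000×√(1 − 0.9362) ≈ 7.8000×0.2526 ≈ 1.9706.
SE_diff = SEM × √2 ≈ 1.9706 × 1.4142 ≈ 2.7869
z = 6 / 2.7869 ≈ 2.1529

2.15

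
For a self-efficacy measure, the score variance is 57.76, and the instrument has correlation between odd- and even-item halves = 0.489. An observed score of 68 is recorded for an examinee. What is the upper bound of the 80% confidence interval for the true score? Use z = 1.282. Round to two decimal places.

73.71

σ = 57.76^(1/2) = 7.6000
Spearman-Brown: r = 2(0.489) / (1 + 0.489) = 0.9780 / 1.4890 ≈ 0.6568
SEM = 7.6000 * √(1 − 0.6568) = 7.6000 * √0.3432 ≈ 7.6000 * 0.5858 ≈ 4.4522
Half-width = 1.282*4.4522 ≈ 5.7077
Upper limit = 68 + 5.7077 ≈ 73.7077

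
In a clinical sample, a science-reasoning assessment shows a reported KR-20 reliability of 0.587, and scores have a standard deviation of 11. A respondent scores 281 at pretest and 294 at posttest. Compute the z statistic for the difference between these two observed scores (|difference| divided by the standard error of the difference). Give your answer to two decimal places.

The standard error of measurement is 11.000×√(1 − 0.587) ≈ 11.000×0.643 ≈ 7.069.
SE_diff = SEM × √2 ≈ 7.069 × 1.414 ≈ 9.997
z = 13 / 9.997 ≈ 1.300

1.30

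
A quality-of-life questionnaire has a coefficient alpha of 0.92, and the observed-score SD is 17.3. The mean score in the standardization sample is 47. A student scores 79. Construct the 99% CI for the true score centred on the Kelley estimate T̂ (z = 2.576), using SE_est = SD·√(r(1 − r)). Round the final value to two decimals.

T̂ = r·X + (1 − r)·M = 0.92000*79 + 0.08000*47 = 72.68000 + 3.76000 ≈ 76.44000
SE_est = 17.30000·√[r(1 − r)] ≈ 4.69337
99% CI: 76.44000 ± 12.09013 ≈ (64.34987, 88.53013)

[64.35, 88.53]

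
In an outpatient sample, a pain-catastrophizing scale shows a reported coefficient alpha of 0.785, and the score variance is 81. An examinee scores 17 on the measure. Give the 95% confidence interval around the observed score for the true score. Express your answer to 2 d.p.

[8.82, 25.18]

σ = 81^(1/2) = 9.000
SEM = 9.000*√(1 − 0.785) ≈ 4.173
Margin = 1.96 * 4.173 ≈ 8.179
Interval: (8.821, 25.179)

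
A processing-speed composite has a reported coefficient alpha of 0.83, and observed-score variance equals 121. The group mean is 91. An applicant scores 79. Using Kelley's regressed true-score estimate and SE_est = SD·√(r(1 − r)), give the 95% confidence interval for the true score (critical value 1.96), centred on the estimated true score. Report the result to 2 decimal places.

SD = √121 = 11.000
Estimated true score = 0.830·79 + (1 − 0.830)·91 ≈ 81.040
SE_est = SD · √(r(1 − r)) = 11.000 · √0.141 ≈ 11.000 · 0.376 ≈ 4.132
CI = 81.040 ± 1.96 · 4.132 → [72.941, 89.139]

[72.94, 89.14]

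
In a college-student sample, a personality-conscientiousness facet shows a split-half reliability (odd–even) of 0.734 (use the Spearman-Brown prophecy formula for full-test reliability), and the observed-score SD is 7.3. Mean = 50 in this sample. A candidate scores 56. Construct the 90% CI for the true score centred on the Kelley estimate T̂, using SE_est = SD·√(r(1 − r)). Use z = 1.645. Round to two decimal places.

Full-length reliability (Spearman-Brown) = 2(0.734)/(1+0.734) ≈ 0.84660
Estimated true score = 0.84660*56 + (1 − 0.84660)*50 ≈ 55.07958
SE_est = SD * √(r(1 − r)) = 7.30000 * √0.12987 ≈ 7.30000 * 0.36038 ≈ 2.63074
CI = 55.07958 ± 1.645 * 2.63074 → [50.75202, 59.40715]

[50.75, 59.41]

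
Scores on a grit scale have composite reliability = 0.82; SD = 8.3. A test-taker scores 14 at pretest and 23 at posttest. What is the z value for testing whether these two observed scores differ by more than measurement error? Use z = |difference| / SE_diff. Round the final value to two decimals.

1.81

SEM = 8.30000 × √(1 − 0.82000) = 8.30000 × √0.18000 ≃ 8.30000 × 0.42426 ≃ 3.52139
SE_diff = SEM × √2 ≃ 3.52139 × 1.41421 ≃ 4.98000
z = 9 / 4.98000 ≃ 1.80723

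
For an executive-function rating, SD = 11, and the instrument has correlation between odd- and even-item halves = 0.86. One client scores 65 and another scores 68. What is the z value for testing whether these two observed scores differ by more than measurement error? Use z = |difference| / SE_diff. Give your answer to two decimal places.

0.70

r_full = 2·0.86 / (1 + 0.86) ≃ 0.925
The standard error of measurement is 11.000·√(1 − 0.925) ≃ 11.000·0.274 ≃ 3.018.
Standard error of the difference = 3.018·√2 ≃ 4.268
z = 3 / 4.268 ≃ 0.703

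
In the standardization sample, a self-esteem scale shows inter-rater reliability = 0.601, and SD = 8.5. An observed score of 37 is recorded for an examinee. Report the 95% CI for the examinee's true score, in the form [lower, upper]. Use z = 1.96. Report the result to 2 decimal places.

SEM = 8.5000·√(1 − 0.6010) ≈ 5.3691
Half-width = 1.96·5.3691 ≈ 10.5235
CI = 37 ± 10.5235 → [26.4765, 47.5235]

[26.48, 47.52]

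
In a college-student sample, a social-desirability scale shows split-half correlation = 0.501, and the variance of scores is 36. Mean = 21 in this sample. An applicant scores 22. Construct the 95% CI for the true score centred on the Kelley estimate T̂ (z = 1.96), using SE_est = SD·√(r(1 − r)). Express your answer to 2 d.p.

[16.13, 27.21]

SD = √36 ≃ 6.0000
r_full = 2·0.501 / (1 + 0.501) ≃ 0.6676
T̂ = 0.6676(22) + 0.3324(21) ≃ 21.6676
SE_est = SD * √(r(1 − r)) = 6.0000 * √0.2219 ≃ 6.0000 * 0.4711 ≃ 2.8265
CI = 21.6676 ± 1.96 * 2.8265 → [16.1275, 27.2076]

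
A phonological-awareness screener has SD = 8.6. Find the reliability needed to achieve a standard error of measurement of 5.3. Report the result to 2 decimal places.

r = 1 − (SEM / SD)² = 1 − (5.30000 / 8.6)² ≈ 1 − 0.37980 ≈ 0.62020

0.62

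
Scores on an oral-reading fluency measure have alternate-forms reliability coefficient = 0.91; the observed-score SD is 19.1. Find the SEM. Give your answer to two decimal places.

SEM = 19.100×√(1 − 0.910) ≈ 5.730

5.73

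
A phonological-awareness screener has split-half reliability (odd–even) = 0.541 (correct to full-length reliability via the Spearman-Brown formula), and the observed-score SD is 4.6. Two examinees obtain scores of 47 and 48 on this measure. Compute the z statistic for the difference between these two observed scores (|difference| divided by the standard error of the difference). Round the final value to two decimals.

0.28

Full-length reliability (Spearman-Brown) = 2(0.541)/(1+0.541) ≈ 0.702
The standard error of measurement is 4.600*√(1 − 0.702) ≈ 4.600*0.546 ≈ 2.511.
SE_diff = SEM * √2 ≈ 2.511 * 1.414 ≈ 3.550
z = |47 − 48| / 3.550 = 1 / 3.550 ≈ 0.282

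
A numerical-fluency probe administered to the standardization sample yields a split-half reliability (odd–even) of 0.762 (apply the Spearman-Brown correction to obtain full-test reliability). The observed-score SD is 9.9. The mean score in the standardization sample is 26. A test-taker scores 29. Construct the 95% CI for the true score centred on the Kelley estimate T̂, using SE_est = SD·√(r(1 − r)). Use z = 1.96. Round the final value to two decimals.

[21.96, 35.23]

r_full = 2·0.762 / (1 + 0.762) ≈ 0.86493
T̂ = r·X + (1 − r)·M = 0.86493*29 + 0.13507*26 ≈ 25.08286 + 3.51192 ≈ 28.59478
SE_est = SD * √(r(1 − r)) = 9.90000 * √0.11683 ≈ 9.90000 * 0.34180 ≈ 3.38384
95% CI: 28.59478 ± 6.63233 ≈ (21.96245, 35.22711)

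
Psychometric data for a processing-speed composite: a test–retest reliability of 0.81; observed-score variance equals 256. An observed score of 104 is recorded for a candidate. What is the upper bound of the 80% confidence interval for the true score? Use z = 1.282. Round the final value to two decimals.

112.94

SD = √256 = 16.000
SEM = 16.000*√(1 − 0.810) ≈ 6.974
1.282 * SEM ≈ 8.941
Upper limit = 104 + 8.941 ≈ 112.941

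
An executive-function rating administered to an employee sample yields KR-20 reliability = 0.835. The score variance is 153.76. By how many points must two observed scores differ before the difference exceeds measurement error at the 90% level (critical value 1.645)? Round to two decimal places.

11.72

SD = √153.76 ≈ 12.4000
The standard error of measurement is 12.4000·√(1 − 0.8350) ≈ 12.4000·0.4062 ≈ 5.0369.
Standard error of the difference = 5.0369·√2 ≈ 7.1233
Minimum reliable difference = 1.645 · SE_diff ≈ 1.645 · 7.1233 ≈ 11.7178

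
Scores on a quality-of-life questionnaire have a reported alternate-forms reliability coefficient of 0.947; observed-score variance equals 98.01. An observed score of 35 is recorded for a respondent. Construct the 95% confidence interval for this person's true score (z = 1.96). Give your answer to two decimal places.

[30.53, 39.47]

σ = 98.01^(1/2) = 9.900
The standard error of measurement is 9.900×√(1 − 0.947) ≈ 9.900×0.230 ≈ 2.279.
Margin = 1.96 × 2.279 ≈ 4.467
Interval: (30.533, 39.467)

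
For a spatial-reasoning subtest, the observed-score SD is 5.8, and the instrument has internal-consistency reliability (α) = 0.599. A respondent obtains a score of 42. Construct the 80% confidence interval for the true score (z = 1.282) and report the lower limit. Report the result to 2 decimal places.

The standard error of measurement is 5.800×√(1 − 0.599) ≈ 5.800×0.633 ≈ 3.673.
Margin = 1.282 × 3.673 ≈ 4.709
Lower bound: 42 − 4.709 = 37.291

37.29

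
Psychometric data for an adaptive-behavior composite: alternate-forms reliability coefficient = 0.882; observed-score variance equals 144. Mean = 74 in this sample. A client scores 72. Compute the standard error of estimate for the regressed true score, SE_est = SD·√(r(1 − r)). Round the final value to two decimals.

3.87

SD = √144 = 12.0000
SE_est = 12.0000·√[r(1 − r)] ≈ 3.8713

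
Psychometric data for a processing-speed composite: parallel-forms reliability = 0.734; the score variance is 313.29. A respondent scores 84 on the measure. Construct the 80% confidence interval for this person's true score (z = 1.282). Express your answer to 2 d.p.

σ = 313.29^(1/2) = 17.7000
The standard error of measurement is 17.7000·√(1 − 0.7340) ≈ 17.7000·0.5158 ≈ 9.1288.
Half-width = 1.282·9.1288 ≈ 11.7031
80% CI: 84 ± 11.7031 = [72.2969, 95.7031]

[72.30, 95.70]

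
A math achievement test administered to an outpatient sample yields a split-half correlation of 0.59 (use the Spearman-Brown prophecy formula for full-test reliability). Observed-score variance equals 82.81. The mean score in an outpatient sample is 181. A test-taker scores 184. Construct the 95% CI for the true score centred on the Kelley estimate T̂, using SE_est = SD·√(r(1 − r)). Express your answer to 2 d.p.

[175.42, 191.03]

SD = √82.81 = 9.100
Spearman-Brown: r = 2(0.59) / (1 + 0.59) = 1.180 / 1.590 ≈ 0.742
T̂ = 0.742(184) + 0.258(181) ≈ 183.226
SE_est = 9.100*√(0.742*0.258) ≈ 3.981
CI = 183.226 ± 1.96 * 3.981 → [175.424, 191.029]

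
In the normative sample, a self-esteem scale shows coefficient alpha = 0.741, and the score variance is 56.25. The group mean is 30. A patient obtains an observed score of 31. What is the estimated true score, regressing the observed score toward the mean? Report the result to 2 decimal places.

Estimated true score = 0.741·31 + (1 − 0.741)·30 ≈ 30.741

30.74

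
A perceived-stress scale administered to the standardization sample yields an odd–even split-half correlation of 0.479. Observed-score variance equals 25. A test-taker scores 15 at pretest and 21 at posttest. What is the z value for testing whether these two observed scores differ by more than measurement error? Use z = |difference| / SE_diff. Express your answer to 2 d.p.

SD = √25 ≃ 5.0000
r_full = 2·0.479 / (1 + 0.479) ≃ 0.6477
SEM = 5.0000 · √(1 − 0.6477) = 5.0000 · √0.3523 ≃ 5.0000 · 0.5935 ≃ 2.9676
SE_diff = SEM · √2 ≃ 2.9676 · 1.4142 ≃ 4.1968
z = |15 − 21| / 4.1968 = 6 / 4.1968 ≃ 1.4297

1.43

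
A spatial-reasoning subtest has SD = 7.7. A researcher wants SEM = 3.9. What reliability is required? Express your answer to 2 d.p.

r = 1 − (SEM / SD)² = 1 − (3.9000 / 7.7)² ≈ 1 − 0.2565 ≈ 0.7435

0.74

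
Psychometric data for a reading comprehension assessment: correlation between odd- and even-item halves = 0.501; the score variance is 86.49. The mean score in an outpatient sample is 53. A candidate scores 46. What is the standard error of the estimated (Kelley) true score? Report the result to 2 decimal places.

σ = 86.49^(1/2) = 9.300
r_full = 2·0.501 / (1 + 0.501) ≈ 0.668
SE_est = 9.300*√(0.668*0.332) ≈ 4.381

4.38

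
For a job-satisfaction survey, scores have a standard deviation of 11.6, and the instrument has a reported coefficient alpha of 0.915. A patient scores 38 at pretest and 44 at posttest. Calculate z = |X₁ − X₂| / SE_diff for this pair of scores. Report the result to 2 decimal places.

1.25

The standard error of measurement is 11.6000·√(1 − 0.9150) ≃ 11.6000·0.2915 ≃ 3.3820.
Standard error of the difference = 3.3820·√2 ≃ 4.7828
z = 6 / 4.7828 ≃ 1.2545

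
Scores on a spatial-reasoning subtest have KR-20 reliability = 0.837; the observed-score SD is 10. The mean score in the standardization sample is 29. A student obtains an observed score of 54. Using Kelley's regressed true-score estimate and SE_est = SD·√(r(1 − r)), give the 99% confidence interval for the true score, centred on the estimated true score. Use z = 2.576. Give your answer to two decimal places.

Estimated true score = 0.83700×54 + (1 − 0.83700)×29 ≈ 49.92500
SE_est = SD × √(r(1 − r)) = 10.00000 × √0.13643 ≈ 10.00000 × 0.36937 ≈ 3.69366
99% CI: 49.92500 ± 9.51486 ≈ (40.41014, 59.43986)

[40.41, 59.44]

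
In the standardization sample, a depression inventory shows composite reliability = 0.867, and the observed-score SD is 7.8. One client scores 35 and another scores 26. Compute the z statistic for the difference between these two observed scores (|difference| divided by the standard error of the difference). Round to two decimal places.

SEM = 7.800*√(1 − 0.867) ≈ 2.845
SE_diff = √2 * SEM ≈ 4.023
z = |35 − 26| / 4.023 = 9 / 4.023 ≈ 2.237

2.24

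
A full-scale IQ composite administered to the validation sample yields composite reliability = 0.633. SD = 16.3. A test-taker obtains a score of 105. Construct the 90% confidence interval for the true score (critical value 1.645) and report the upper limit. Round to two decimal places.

SEM = 16.300×√(1 − 0.633) ≈ 9.875
1.645 × SEM ≈ 16.244
Upper limit = 105 + 16.244 ≈ 121.244

121.24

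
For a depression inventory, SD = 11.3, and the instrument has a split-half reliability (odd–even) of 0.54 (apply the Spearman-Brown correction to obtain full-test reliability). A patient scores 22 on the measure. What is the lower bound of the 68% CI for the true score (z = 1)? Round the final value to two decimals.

Spearman-Brown: r = 2(0.54) / (1 + 0.54) = 1.080 / 1.540 ≈ 0.701
SEM = 11.300 * √(1 − 0.701) = 11.300 * √0.299 ≈ 11.300 * 0.547 ≈ 6.176
1 * SEM ≈ 6.176
Lower bound: 22 − 6.176 = 15.824

15.82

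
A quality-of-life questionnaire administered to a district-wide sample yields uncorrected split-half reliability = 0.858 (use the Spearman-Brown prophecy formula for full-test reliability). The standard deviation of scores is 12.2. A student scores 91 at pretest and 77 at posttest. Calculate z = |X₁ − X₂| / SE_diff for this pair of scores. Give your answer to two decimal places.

2.94

Full-length reliability (Spearman-Brown) = 2(0.858)/(1+0.858) ≈ 0.9236
The standard error of measurement is 12.2000*√(1 − 0.9236) ≈ 12.2000*0.2765 ≈ 3.3727.
SE_diff = √2 * SEM ≈ 4.7698
z = 14 / 4.7698 ≈ 2.9352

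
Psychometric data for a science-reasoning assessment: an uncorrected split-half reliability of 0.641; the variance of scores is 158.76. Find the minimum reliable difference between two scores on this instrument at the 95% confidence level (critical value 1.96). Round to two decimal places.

SD = √158.76 ≈ 12.6000
r_full = 2·0.641 / (1 + 0.641) ≈ 0.7812
SEM = 12.6000 × √(1 − 0.7812) = 12.6000 × √0.2188 ≈ 12.6000 × 0.4677 ≈ 5.8934
Standard error of the difference = 5.8934·√2 ≈ 8.3345
Minimum reliable difference = 1.96 × SE_diff ≈ 1.96 × 8.3345 ≈ 16.3356

16.34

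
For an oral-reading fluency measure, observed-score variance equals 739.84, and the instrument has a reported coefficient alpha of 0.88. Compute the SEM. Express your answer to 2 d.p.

SD = √739.84 ≃ 27.2000
SEM = 27.2000·√(1 − 0.8800) ≃ 9.4224

9.42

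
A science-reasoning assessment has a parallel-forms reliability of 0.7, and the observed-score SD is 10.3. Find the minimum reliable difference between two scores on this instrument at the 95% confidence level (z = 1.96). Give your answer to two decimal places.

SEM = 10.30000 * √(1 − 0.70000) = 10.30000 * √0.30000 ≈ 10.30000 * 0.54772 ≈ 5.64154
Standard error of the difference = 5.64154·√2 ≈ 7.97835
Smallest detectable difference = 1.96*7.97835 ≈ 15.63756

15.64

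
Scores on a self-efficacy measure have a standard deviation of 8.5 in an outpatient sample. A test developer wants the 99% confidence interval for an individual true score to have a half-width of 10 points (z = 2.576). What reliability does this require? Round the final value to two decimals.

SEM needed = half-width / z = 10/2.576 ≃ 3.882
r = 1 − (3.882/8.5)² ≃ 1 − 0.209 ≃ 0.791

0.79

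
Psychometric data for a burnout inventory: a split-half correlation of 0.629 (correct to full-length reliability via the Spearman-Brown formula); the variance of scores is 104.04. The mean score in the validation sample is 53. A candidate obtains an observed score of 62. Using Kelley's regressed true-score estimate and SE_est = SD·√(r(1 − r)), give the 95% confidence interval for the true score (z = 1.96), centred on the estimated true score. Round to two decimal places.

[51.57, 68.33]

SD = √104.04 = 10.200
Full-length reliability (Spearman-Brown) = 2(0.629)/(1+0.629) ≃ 0.772
T̂ = r·X + (1 − r)·M = 0.772·62 + 0.228·53 ≃ 47.880 + 12.071 ≃ 59.950
SE_est = SD · √(r(1 − r)) = 10.200 · √0.176 ≃ 10.200 · 0.419 ≃ 4.278
CI = 59.950 ± 1.96 · 4.278 → [51.566, 68.334]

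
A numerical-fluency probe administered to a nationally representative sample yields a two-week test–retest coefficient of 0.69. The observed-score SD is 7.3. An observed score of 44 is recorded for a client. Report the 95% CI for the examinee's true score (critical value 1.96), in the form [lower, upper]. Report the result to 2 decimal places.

[36.03, 51.97]

SEM = 7.300 × √(1 − 0.690) = 7.300 × √0.310 ≈ 7.300 × 0.557 ≈ 4.064
1.96 × SEM ≈ 7.966
CI = 44 ± 7.966 → [36.034, 51.966]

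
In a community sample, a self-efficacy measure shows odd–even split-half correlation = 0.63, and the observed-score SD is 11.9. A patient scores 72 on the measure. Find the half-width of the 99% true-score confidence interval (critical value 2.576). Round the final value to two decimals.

Full-length reliability (Spearman-Brown) = 2(0.63)/(1+0.63) ≃ 0.7730
SEM = 11.9000×√(1 − 0.7730) ≃ 5.6696
2.576 × SEM ≃ 14.6049

14.60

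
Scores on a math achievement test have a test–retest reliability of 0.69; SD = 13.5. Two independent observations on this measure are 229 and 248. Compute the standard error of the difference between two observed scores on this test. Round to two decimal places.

10.63

The standard error of measurement is 13.500*√(1 − 0.690) ≈ 13.500*0.557 ≈ 7.516.
SE_diff = √2 * SEM ≈ 10.630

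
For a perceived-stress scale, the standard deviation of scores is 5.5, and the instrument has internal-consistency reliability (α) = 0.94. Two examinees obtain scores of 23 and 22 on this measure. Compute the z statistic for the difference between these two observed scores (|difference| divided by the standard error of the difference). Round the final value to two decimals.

The standard error of measurement is 5.5000*√(1 − 0.9400) ≈ 5.5000*0.2449 ≈ 1.3472.
Standard error of the difference = 1.3472·√2 ≈ 1.9053
z = |23 − 22| / 1.9053 = 1 / 1.9053 ≈ 0.5249

0.52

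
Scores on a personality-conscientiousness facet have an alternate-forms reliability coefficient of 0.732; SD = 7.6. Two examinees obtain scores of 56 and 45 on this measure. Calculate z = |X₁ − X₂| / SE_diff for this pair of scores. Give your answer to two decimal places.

1.98

SEM = 7.600 × √(1 − 0.732) = 7.600 × √0.268 ≈ 7.600 × 0.518 ≈ 3.934
Standard error of the difference = 3.934·√2 ≈ 5.564
z = 11 / 5.564 ≈ 1.977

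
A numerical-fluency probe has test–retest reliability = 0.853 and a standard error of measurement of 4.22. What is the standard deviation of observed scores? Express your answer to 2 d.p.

SD = 4.22 / √(1 − 0.853) ≈ 11.007

11.01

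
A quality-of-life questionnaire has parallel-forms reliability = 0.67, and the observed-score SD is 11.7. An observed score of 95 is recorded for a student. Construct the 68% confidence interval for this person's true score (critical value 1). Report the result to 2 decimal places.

SEM = 11.70000 * √(1 − 0.67000) = 11.70000 * √0.33000 ≈ 11.70000 * 0.57446 ≈ 6.72114
Margin = 1 * 6.72114 ≈ 6.72114
68% CI: 95 ± 6.72114 = [88.27886, 101.72114]

[88.28, 101.72]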